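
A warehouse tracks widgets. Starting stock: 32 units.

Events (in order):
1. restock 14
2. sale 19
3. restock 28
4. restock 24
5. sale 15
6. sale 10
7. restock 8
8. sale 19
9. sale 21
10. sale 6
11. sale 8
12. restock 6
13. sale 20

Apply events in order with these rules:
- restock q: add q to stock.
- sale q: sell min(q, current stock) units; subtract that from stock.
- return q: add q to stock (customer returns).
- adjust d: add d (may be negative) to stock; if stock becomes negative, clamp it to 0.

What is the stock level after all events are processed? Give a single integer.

Answer: 0

Derivation:
Processing events:
Start: stock = 32
  Event 1 (restock 14): 32 + 14 = 46
  Event 2 (sale 19): sell min(19,46)=19. stock: 46 - 19 = 27. total_sold = 19
  Event 3 (restock 28): 27 + 28 = 55
  Event 4 (restock 24): 55 + 24 = 79
  Event 5 (sale 15): sell min(15,79)=15. stock: 79 - 15 = 64. total_sold = 34
  Event 6 (sale 10): sell min(10,64)=10. stock: 64 - 10 = 54. total_sold = 44
  Event 7 (restock 8): 54 + 8 = 62
  Event 8 (sale 19): sell min(19,62)=19. stock: 62 - 19 = 43. total_sold = 63
  Event 9 (sale 21): sell min(21,43)=21. stock: 43 - 21 = 22. total_sold = 84
  Event 10 (sale 6): sell min(6,22)=6. stock: 22 - 6 = 16. total_sold = 90
  Event 11 (sale 8): sell min(8,16)=8. stock: 16 - 8 = 8. total_sold = 98
  Event 12 (restock 6): 8 + 6 = 14
  Event 13 (sale 20): sell min(20,14)=14. stock: 14 - 14 = 0. total_sold = 112
Final: stock = 0, total_sold = 112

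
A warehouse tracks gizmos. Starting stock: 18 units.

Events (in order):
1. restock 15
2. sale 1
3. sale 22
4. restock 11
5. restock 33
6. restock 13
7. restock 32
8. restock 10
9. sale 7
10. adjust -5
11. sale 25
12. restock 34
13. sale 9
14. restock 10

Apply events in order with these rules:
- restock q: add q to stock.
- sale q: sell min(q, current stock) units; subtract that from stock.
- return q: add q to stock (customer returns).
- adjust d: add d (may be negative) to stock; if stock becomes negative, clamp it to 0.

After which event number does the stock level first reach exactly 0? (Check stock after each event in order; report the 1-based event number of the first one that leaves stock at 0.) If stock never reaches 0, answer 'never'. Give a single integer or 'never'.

Answer: never

Derivation:
Processing events:
Start: stock = 18
  Event 1 (restock 15): 18 + 15 = 33
  Event 2 (sale 1): sell min(1,33)=1. stock: 33 - 1 = 32. total_sold = 1
  Event 3 (sale 22): sell min(22,32)=22. stock: 32 - 22 = 10. total_sold = 23
  Event 4 (restock 11): 10 + 11 = 21
  Event 5 (restock 33): 21 + 33 = 54
  Event 6 (restock 13): 54 + 13 = 67
  Event 7 (restock 32): 67 + 32 = 99
  Event 8 (restock 10): 99 + 10 = 109
  Event 9 (sale 7): sell min(7,109)=7. stock: 109 - 7 = 102. total_sold = 30
  Event 10 (adjust -5): 102 + -5 = 97
  Event 11 (sale 25): sell min(25,97)=25. stock: 97 - 25 = 72. total_sold = 55
  Event 12 (restock 34): 72 + 34 = 106
  Event 13 (sale 9): sell min(9,106)=9. stock: 106 - 9 = 97. total_sold = 64
  Event 14 (restock 10): 97 + 10 = 107
Final: stock = 107, total_sold = 64

Stock never reaches 0.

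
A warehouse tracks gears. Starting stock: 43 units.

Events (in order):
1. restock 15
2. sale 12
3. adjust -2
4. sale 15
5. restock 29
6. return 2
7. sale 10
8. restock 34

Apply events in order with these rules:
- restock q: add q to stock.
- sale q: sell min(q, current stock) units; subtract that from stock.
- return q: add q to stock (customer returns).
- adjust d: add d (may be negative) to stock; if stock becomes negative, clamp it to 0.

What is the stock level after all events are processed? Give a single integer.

Answer: 84

Derivation:
Processing events:
Start: stock = 43
  Event 1 (restock 15): 43 + 15 = 58
  Event 2 (sale 12): sell min(12,58)=12. stock: 58 - 12 = 46. total_sold = 12
  Event 3 (adjust -2): 46 + -2 = 44
  Event 4 (sale 15): sell min(15,44)=15. stock: 44 - 15 = 29. total_sold = 27
  Event 5 (restock 29): 29 + 29 = 58
  Event 6 (return 2): 58 + 2 = 60
  Event 7 (sale 10): sell min(10,60)=10. stock: 60 - 10 = 50. total_sold = 37
  Event 8 (restock 34): 50 + 34 = 84
Final: stock = 84, total_sold = 37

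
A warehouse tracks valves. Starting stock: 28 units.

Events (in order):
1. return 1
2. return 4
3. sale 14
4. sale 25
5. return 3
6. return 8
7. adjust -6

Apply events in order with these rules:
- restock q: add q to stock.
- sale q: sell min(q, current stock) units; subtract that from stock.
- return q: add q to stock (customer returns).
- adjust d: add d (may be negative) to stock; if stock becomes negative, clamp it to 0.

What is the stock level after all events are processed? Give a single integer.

Answer: 5

Derivation:
Processing events:
Start: stock = 28
  Event 1 (return 1): 28 + 1 = 29
  Event 2 (return 4): 29 + 4 = 33
  Event 3 (sale 14): sell min(14,33)=14. stock: 33 - 14 = 19. total_sold = 14
  Event 4 (sale 25): sell min(25,19)=19. stock: 19 - 19 = 0. total_sold = 33
  Event 5 (return 3): 0 + 3 = 3
  Event 6 (return 8): 3 + 8 = 11
  Event 7 (adjust -6): 11 + -6 = 5
Final: stock = 5, total_sold = 33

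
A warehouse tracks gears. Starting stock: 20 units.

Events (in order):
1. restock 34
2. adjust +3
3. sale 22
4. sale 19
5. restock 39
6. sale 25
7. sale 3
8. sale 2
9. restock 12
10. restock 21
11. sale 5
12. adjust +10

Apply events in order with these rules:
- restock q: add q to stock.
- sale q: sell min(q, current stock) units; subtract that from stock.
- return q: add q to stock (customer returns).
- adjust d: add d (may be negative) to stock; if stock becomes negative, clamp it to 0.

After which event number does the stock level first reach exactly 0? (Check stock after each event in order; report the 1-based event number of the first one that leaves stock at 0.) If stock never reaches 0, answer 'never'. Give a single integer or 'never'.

Answer: never

Derivation:
Processing events:
Start: stock = 20
  Event 1 (restock 34): 20 + 34 = 54
  Event 2 (adjust +3): 54 + 3 = 57
  Event 3 (sale 22): sell min(22,57)=22. stock: 57 - 22 = 35. total_sold = 22
  Event 4 (sale 19): sell min(19,35)=19. stock: 35 - 19 = 16. total_sold = 41
  Event 5 (restock 39): 16 + 39 = 55
  Event 6 (sale 25): sell min(25,55)=25. stock: 55 - 25 = 30. total_sold = 66
  Event 7 (sale 3): sell min(3,30)=3. stock: 30 - 3 = 27. total_sold = 69
  Event 8 (sale 2): sell min(2,27)=2. stock: 27 - 2 = 25. total_sold = 71
  Event 9 (restock 12): 25 + 12 = 37
  Event 10 (restock 21): 37 + 21 = 58
  Event 11 (sale 5): sell min(5,58)=5. stock: 58 - 5 = 53. total_sold = 76
  Event 12 (adjust +10): 53 + 10 = 63
Final: stock = 63, total_sold = 76

Stock never reaches 0.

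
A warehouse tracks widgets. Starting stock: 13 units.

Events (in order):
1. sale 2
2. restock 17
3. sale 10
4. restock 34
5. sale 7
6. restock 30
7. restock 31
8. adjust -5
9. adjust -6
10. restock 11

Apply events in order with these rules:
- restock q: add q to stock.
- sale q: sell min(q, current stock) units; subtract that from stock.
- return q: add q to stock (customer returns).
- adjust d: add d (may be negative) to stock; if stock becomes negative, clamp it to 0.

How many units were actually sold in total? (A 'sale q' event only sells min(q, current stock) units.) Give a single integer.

Processing events:
Start: stock = 13
  Event 1 (sale 2): sell min(2,13)=2. stock: 13 - 2 = 11. total_sold = 2
  Event 2 (restock 17): 11 + 17 = 28
  Event 3 (sale 10): sell min(10,28)=10. stock: 28 - 10 = 18. total_sold = 12
  Event 4 (restock 34): 18 + 34 = 52
  Event 5 (sale 7): sell min(7,52)=7. stock: 52 - 7 = 45. total_sold = 19
  Event 6 (restock 30): 45 + 30 = 75
  Event 7 (restock 31): 75 + 31 = 106
  Event 8 (adjust -5): 106 + -5 = 101
  Event 9 (adjust -6): 101 + -6 = 95
  Event 10 (restock 11): 95 + 11 = 106
Final: stock = 106, total_sold = 19

Answer: 19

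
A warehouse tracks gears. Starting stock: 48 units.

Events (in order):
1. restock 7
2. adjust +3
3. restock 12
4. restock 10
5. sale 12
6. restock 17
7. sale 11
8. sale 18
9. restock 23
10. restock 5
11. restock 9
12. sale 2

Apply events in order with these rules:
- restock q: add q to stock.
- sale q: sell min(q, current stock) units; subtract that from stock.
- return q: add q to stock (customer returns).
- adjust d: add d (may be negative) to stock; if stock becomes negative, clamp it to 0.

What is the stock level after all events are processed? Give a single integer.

Answer: 91

Derivation:
Processing events:
Start: stock = 48
  Event 1 (restock 7): 48 + 7 = 55
  Event 2 (adjust +3): 55 + 3 = 58
  Event 3 (restock 12): 58 + 12 = 70
  Event 4 (restock 10): 70 + 10 = 80
  Event 5 (sale 12): sell min(12,80)=12. stock: 80 - 12 = 68. total_sold = 12
  Event 6 (restock 17): 68 + 17 = 85
  Event 7 (sale 11): sell min(11,85)=11. stock: 85 - 11 = 74. total_sold = 23
  Event 8 (sale 18): sell min(18,74)=18. stock: 74 - 18 = 56. total_sold = 41
  Event 9 (restock 23): 56 + 23 = 79
  Event 10 (restock 5): 79 + 5 = 84
  Event 11 (restock 9): 84 + 9 = 93
  Event 12 (sale 2): sell min(2,93)=2. stock: 93 - 2 = 91. total_sold = 43
Final: stock = 91, total_sold = 43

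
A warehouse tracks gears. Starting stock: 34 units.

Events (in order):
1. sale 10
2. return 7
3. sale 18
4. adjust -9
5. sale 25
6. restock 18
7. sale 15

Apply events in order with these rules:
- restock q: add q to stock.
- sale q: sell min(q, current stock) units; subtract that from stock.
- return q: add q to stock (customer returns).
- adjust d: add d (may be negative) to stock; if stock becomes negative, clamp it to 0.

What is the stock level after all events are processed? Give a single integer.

Answer: 3

Derivation:
Processing events:
Start: stock = 34
  Event 1 (sale 10): sell min(10,34)=10. stock: 34 - 10 = 24. total_sold = 10
  Event 2 (return 7): 24 + 7 = 31
  Event 3 (sale 18): sell min(18,31)=18. stock: 31 - 18 = 13. total_sold = 28
  Event 4 (adjust -9): 13 + -9 = 4
  Event 5 (sale 25): sell min(25,4)=4. stock: 4 - 4 = 0. total_sold = 32
  Event 6 (restock 18): 0 + 18 = 18
  Event 7 (sale 15): sell min(15,18)=15. stock: 18 - 15 = 3. total_sold = 47
Final: stock = 3, total_sold = 47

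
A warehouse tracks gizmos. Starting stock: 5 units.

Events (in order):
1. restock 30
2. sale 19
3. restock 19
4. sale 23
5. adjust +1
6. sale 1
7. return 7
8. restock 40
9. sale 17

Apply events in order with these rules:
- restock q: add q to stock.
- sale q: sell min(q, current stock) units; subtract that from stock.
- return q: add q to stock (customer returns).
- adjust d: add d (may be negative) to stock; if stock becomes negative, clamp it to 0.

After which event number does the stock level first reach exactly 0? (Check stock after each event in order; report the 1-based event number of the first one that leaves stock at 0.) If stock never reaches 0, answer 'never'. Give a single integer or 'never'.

Answer: never

Derivation:
Processing events:
Start: stock = 5
  Event 1 (restock 30): 5 + 30 = 35
  Event 2 (sale 19): sell min(19,35)=19. stock: 35 - 19 = 16. total_sold = 19
  Event 3 (restock 19): 16 + 19 = 35
  Event 4 (sale 23): sell min(23,35)=23. stock: 35 - 23 = 12. total_sold = 42
  Event 5 (adjust +1): 12 + 1 = 13
  Event 6 (sale 1): sell min(1,13)=1. stock: 13 - 1 = 12. total_sold = 43
  Event 7 (return 7): 12 + 7 = 19
  Event 8 (restock 40): 19 + 40 = 59
  Event 9 (sale 17): sell min(17,59)=17. stock: 59 - 17 = 42. total_sold = 60
Final: stock = 42, total_sold = 60

Stock never reaches 0.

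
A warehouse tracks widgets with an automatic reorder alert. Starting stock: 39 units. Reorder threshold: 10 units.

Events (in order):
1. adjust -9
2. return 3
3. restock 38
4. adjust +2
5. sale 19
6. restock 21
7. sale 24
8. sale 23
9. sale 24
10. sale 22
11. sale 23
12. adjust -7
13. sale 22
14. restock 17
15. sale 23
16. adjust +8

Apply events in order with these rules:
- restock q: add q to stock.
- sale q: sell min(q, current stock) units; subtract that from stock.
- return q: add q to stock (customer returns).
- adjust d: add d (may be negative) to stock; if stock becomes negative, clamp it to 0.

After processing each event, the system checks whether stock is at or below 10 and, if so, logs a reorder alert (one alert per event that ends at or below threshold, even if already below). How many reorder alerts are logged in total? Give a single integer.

Processing events:
Start: stock = 39
  Event 1 (adjust -9): 39 + -9 = 30
  Event 2 (return 3): 30 + 3 = 33
  Event 3 (restock 38): 33 + 38 = 71
  Event 4 (adjust +2): 71 + 2 = 73
  Event 5 (sale 19): sell min(19,73)=19. stock: 73 - 19 = 54. total_sold = 19
  Event 6 (restock 21): 54 + 21 = 75
  Event 7 (sale 24): sell min(24,75)=24. stock: 75 - 24 = 51. total_sold = 43
  Event 8 (sale 23): sell min(23,51)=23. stock: 51 - 23 = 28. total_sold = 66
  Event 9 (sale 24): sell min(24,28)=24. stock: 28 - 24 = 4. total_sold = 90
  Event 10 (sale 22): sell min(22,4)=4. stock: 4 - 4 = 0. total_sold = 94
  Event 11 (sale 23): sell min(23,0)=0. stock: 0 - 0 = 0. total_sold = 94
  Event 12 (adjust -7): 0 + -7 = 0 (clamped to 0)
  Event 13 (sale 22): sell min(22,0)=0. stock: 0 - 0 = 0. total_sold = 94
  Event 14 (restock 17): 0 + 17 = 17
  Event 15 (sale 23): sell min(23,17)=17. stock: 17 - 17 = 0. total_sold = 111
  Event 16 (adjust +8): 0 + 8 = 8
Final: stock = 8, total_sold = 111

Checking against threshold 10:
  After event 1: stock=30 > 10
  After event 2: stock=33 > 10
  After event 3: stock=71 > 10
  After event 4: stock=73 > 10
  After event 5: stock=54 > 10
  After event 6: stock=75 > 10
  After event 7: stock=51 > 10
  After event 8: stock=28 > 10
  After event 9: stock=4 <= 10 -> ALERT
  After event 10: stock=0 <= 10 -> ALERT
  After event 11: stock=0 <= 10 -> ALERT
  After event 12: stock=0 <= 10 -> ALERT
  After event 13: stock=0 <= 10 -> ALERT
  After event 14: stock=17 > 10
  After event 15: stock=0 <= 10 -> ALERT
  After event 16: stock=8 <= 10 -> ALERT
Alert events: [9, 10, 11, 12, 13, 15, 16]. Count = 7

Answer: 7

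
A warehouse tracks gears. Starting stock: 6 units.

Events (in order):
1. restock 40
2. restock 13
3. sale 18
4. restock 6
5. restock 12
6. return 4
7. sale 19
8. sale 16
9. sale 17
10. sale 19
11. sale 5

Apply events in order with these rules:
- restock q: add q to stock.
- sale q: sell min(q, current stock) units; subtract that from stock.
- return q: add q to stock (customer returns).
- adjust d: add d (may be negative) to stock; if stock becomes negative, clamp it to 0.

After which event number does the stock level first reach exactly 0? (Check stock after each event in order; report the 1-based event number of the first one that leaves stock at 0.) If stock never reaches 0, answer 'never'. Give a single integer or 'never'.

Answer: 10

Derivation:
Processing events:
Start: stock = 6
  Event 1 (restock 40): 6 + 40 = 46
  Event 2 (restock 13): 46 + 13 = 59
  Event 3 (sale 18): sell min(18,59)=18. stock: 59 - 18 = 41. total_sold = 18
  Event 4 (restock 6): 41 + 6 = 47
  Event 5 (restock 12): 47 + 12 = 59
  Event 6 (return 4): 59 + 4 = 63
  Event 7 (sale 19): sell min(19,63)=19. stock: 63 - 19 = 44. total_sold = 37
  Event 8 (sale 16): sell min(16,44)=16. stock: 44 - 16 = 28. total_sold = 53
  Event 9 (sale 17): sell min(17,28)=17. stock: 28 - 17 = 11. total_sold = 70
  Event 10 (sale 19): sell min(19,11)=11. stock: 11 - 11 = 0. total_sold = 81
  Event 11 (sale 5): sell min(5,0)=0. stock: 0 - 0 = 0. total_sold = 81
Final: stock = 0, total_sold = 81

First zero at event 10.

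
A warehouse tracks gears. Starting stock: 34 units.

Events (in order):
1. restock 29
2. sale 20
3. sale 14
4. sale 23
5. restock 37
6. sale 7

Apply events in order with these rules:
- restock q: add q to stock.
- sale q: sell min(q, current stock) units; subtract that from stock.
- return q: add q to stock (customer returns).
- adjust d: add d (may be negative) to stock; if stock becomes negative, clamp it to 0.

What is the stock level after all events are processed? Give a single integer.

Processing events:
Start: stock = 34
  Event 1 (restock 29): 34 + 29 = 63
  Event 2 (sale 20): sell min(20,63)=20. stock: 63 - 20 = 43. total_sold = 20
  Event 3 (sale 14): sell min(14,43)=14. stock: 43 - 14 = 29. total_sold = 34
  Event 4 (sale 23): sell min(23,29)=23. stock: 29 - 23 = 6. total_sold = 57
  Event 5 (restock 37): 6 + 37 = 43
  Event 6 (sale 7): sell min(7,43)=7. stock: 43 - 7 = 36. total_sold = 64
Final: stock = 36, total_sold = 64

Answer: 36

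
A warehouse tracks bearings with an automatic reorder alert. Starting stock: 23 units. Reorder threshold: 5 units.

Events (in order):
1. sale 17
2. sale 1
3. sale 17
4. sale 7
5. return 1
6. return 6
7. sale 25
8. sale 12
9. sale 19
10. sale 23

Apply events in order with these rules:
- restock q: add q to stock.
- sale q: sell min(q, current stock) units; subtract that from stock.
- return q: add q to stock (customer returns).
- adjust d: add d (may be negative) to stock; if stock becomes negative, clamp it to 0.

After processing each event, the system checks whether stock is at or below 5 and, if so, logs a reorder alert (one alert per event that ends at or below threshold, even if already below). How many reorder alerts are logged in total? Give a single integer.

Answer: 8

Derivation:
Processing events:
Start: stock = 23
  Event 1 (sale 17): sell min(17,23)=17. stock: 23 - 17 = 6. total_sold = 17
  Event 2 (sale 1): sell min(1,6)=1. stock: 6 - 1 = 5. total_sold = 18
  Event 3 (sale 17): sell min(17,5)=5. stock: 5 - 5 = 0. total_sold = 23
  Event 4 (sale 7): sell min(7,0)=0. stock: 0 - 0 = 0. total_sold = 23
  Event 5 (return 1): 0 + 1 = 1
  Event 6 (return 6): 1 + 6 = 7
  Event 7 (sale 25): sell min(25,7)=7. stock: 7 - 7 = 0. total_sold = 30
  Event 8 (sale 12): sell min(12,0)=0. stock: 0 - 0 = 0. total_sold = 30
  Event 9 (sale 19): sell min(19,0)=0. stock: 0 - 0 = 0. total_sold = 30
  Event 10 (sale 23): sell min(23,0)=0. stock: 0 - 0 = 0. total_sold = 30
Final: stock = 0, total_sold = 30

Checking against threshold 5:
  After event 1: stock=6 > 5
  After event 2: stock=5 <= 5 -> ALERT
  After event 3: stock=0 <= 5 -> ALERT
  After event 4: stock=0 <= 5 -> ALERT
  After event 5: stock=1 <= 5 -> ALERT
  After event 6: stock=7 > 5
  After event 7: stock=0 <= 5 -> ALERT
  After event 8: stock=0 <= 5 -> ALERT
  After event 9: stock=0 <= 5 -> ALERT
  After event 10: stock=0 <= 5 -> ALERT
Alert events: [2, 3, 4, 5, 7, 8, 9, 10]. Count = 8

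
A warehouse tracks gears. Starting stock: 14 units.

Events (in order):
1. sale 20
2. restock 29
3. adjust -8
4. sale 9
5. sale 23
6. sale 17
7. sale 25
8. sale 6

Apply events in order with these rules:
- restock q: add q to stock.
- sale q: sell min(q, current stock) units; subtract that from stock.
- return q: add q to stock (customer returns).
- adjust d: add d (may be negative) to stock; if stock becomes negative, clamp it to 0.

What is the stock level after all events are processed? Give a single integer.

Answer: 0

Derivation:
Processing events:
Start: stock = 14
  Event 1 (sale 20): sell min(20,14)=14. stock: 14 - 14 = 0. total_sold = 14
  Event 2 (restock 29): 0 + 29 = 29
  Event 3 (adjust -8): 29 + -8 = 21
  Event 4 (sale 9): sell min(9,21)=9. stock: 21 - 9 = 12. total_sold = 23
  Event 5 (sale 23): sell min(23,12)=12. stock: 12 - 12 = 0. total_sold = 35
  Event 6 (sale 17): sell min(17,0)=0. stock: 0 - 0 = 0. total_sold = 35
  Event 7 (sale 25): sell min(25,0)=0. stock: 0 - 0 = 0. total_sold = 35
  Event 8 (sale 6): sell min(6,0)=0. stock: 0 - 0 = 0. total_sold = 35
Final: stock = 0, total_sold = 35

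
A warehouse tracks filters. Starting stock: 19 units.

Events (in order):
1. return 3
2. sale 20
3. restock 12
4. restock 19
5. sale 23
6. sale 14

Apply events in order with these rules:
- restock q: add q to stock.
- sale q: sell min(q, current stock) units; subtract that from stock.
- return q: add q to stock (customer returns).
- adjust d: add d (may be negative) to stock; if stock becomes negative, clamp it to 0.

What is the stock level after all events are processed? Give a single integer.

Answer: 0

Derivation:
Processing events:
Start: stock = 19
  Event 1 (return 3): 19 + 3 = 22
  Event 2 (sale 20): sell min(20,22)=20. stock: 22 - 20 = 2. total_sold = 20
  Event 3 (restock 12): 2 + 12 = 14
  Event 4 (restock 19): 14 + 19 = 33
  Event 5 (sale 23): sell min(23,33)=23. stock: 33 - 23 = 10. total_sold = 43
  Event 6 (sale 14): sell min(14,10)=10. stock: 10 - 10 = 0. total_sold = 53
Final: stock = 0, total_sold = 53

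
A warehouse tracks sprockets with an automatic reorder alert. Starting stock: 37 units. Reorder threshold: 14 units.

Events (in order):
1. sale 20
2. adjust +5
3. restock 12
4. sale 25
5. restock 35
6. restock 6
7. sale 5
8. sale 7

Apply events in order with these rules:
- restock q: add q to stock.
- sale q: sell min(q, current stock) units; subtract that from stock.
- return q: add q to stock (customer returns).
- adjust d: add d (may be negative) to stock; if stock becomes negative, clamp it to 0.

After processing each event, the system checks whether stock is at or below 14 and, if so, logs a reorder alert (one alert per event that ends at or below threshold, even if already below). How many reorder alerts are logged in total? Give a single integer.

Processing events:
Start: stock = 37
  Event 1 (sale 20): sell min(20,37)=20. stock: 37 - 20 = 17. total_sold = 20
  Event 2 (adjust +5): 17 + 5 = 22
  Event 3 (restock 12): 22 + 12 = 34
  Event 4 (sale 25): sell min(25,34)=25. stock: 34 - 25 = 9. total_sold = 45
  Event 5 (restock 35): 9 + 35 = 44
  Event 6 (restock 6): 44 + 6 = 50
  Event 7 (sale 5): sell min(5,50)=5. stock: 50 - 5 = 45. total_sold = 50
  Event 8 (sale 7): sell min(7,45)=7. stock: 45 - 7 = 38. total_sold = 57
Final: stock = 38, total_sold = 57

Checking against threshold 14:
  After event 1: stock=17 > 14
  After event 2: stock=22 > 14
  After event 3: stock=34 > 14
  After event 4: stock=9 <= 14 -> ALERT
  After event 5: stock=44 > 14
  After event 6: stock=50 > 14
  After event 7: stock=45 > 14
  After event 8: stock=38 > 14
Alert events: [4]. Count = 1

Answer: 1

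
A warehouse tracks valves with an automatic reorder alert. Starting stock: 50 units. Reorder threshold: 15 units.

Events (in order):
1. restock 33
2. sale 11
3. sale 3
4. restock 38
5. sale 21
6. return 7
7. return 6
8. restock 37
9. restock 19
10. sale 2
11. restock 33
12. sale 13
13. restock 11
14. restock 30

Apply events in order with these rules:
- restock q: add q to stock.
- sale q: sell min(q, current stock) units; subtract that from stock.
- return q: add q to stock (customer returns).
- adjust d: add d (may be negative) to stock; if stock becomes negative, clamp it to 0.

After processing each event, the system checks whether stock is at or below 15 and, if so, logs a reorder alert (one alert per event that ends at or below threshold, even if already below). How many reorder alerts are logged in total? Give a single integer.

Answer: 0

Derivation:
Processing events:
Start: stock = 50
  Event 1 (restock 33): 50 + 33 = 83
  Event 2 (sale 11): sell min(11,83)=11. stock: 83 - 11 = 72. total_sold = 11
  Event 3 (sale 3): sell min(3,72)=3. stock: 72 - 3 = 69. total_sold = 14
  Event 4 (restock 38): 69 + 38 = 107
  Event 5 (sale 21): sell min(21,107)=21. stock: 107 - 21 = 86. total_sold = 35
  Event 6 (return 7): 86 + 7 = 93
  Event 7 (return 6): 93 + 6 = 99
  Event 8 (restock 37): 99 + 37 = 136
  Event 9 (restock 19): 136 + 19 = 155
  Event 10 (sale 2): sell min(2,155)=2. stock: 155 - 2 = 153. total_sold = 37
  Event 11 (restock 33): 153 + 33 = 186
  Event 12 (sale 13): sell min(13,186)=13. stock: 186 - 13 = 173. total_sold = 50
  Event 13 (restock 11): 173 + 11 = 184
  Event 14 (restock 30): 184 + 30 = 214
Final: stock = 214, total_sold = 50

Checking against threshold 15:
  After event 1: stock=83 > 15
  After event 2: stock=72 > 15
  After event 3: stock=69 > 15
  After event 4: stock=107 > 15
  After event 5: stock=86 > 15
  After event 6: stock=93 > 15
  After event 7: stock=99 > 15
  After event 8: stock=136 > 15
  After event 9: stock=155 > 15
  After event 10: stock=153 > 15
  After event 11: stock=186 > 15
  After event 12: stock=173 > 15
  After event 13: stock=184 > 15
  After event 14: stock=214 > 15
Alert events: []. Count = 0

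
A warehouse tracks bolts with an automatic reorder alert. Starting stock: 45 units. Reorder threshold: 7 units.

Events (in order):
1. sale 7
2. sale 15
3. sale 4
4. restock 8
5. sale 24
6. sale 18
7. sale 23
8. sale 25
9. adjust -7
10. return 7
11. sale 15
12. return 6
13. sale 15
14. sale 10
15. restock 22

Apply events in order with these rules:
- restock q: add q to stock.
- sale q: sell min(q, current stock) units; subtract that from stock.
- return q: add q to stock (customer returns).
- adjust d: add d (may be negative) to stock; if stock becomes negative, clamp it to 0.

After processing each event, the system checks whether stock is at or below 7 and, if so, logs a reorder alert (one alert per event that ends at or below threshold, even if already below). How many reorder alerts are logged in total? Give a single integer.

Processing events:
Start: stock = 45
  Event 1 (sale 7): sell min(7,45)=7. stock: 45 - 7 = 38. total_sold = 7
  Event 2 (sale 15): sell min(15,38)=15. stock: 38 - 15 = 23. total_sold = 22
  Event 3 (sale 4): sell min(4,23)=4. stock: 23 - 4 = 19. total_sold = 26
  Event 4 (restock 8): 19 + 8 = 27
  Event 5 (sale 24): sell min(24,27)=24. stock: 27 - 24 = 3. total_sold = 50
  Event 6 (sale 18): sell min(18,3)=3. stock: 3 - 3 = 0. total_sold = 53
  Event 7 (sale 23): sell min(23,0)=0. stock: 0 - 0 = 0. total_sold = 53
  Event 8 (sale 25): sell min(25,0)=0. stock: 0 - 0 = 0. total_sold = 53
  Event 9 (adjust -7): 0 + -7 = 0 (clamped to 0)
  Event 10 (return 7): 0 + 7 = 7
  Event 11 (sale 15): sell min(15,7)=7. stock: 7 - 7 = 0. total_sold = 60
  Event 12 (return 6): 0 + 6 = 6
  Event 13 (sale 15): sell min(15,6)=6. stock: 6 - 6 = 0. total_sold = 66
  Event 14 (sale 10): sell min(10,0)=0. stock: 0 - 0 = 0. total_sold = 66
  Event 15 (restock 22): 0 + 22 = 22
Final: stock = 22, total_sold = 66

Checking against threshold 7:
  After event 1: stock=38 > 7
  After event 2: stock=23 > 7
  After event 3: stock=19 > 7
  After event 4: stock=27 > 7
  After event 5: stock=3 <= 7 -> ALERT
  After event 6: stock=0 <= 7 -> ALERT
  After event 7: stock=0 <= 7 -> ALERT
  After event 8: stock=0 <= 7 -> ALERT
  After event 9: stock=0 <= 7 -> ALERT
  After event 10: stock=7 <= 7 -> ALERT
  After event 11: stock=0 <= 7 -> ALERT
  After event 12: stock=6 <= 7 -> ALERT
  After event 13: stock=0 <= 7 -> ALERT
  After event 14: stock=0 <= 7 -> ALERT
  After event 15: stock=22 > 7
Alert events: [5, 6, 7, 8, 9, 10, 11, 12, 13, 14]. Count = 10

Answer: 10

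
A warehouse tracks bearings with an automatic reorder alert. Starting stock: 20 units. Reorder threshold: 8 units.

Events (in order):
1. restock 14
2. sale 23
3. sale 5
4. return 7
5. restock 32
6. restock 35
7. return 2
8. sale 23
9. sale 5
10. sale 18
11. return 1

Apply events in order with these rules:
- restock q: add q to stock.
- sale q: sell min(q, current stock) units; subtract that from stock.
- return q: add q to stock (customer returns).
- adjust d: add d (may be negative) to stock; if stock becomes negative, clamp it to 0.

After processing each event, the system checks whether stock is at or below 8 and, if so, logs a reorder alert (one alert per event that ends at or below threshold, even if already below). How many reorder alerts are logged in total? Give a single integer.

Answer: 1

Derivation:
Processing events:
Start: stock = 20
  Event 1 (restock 14): 20 + 14 = 34
  Event 2 (sale 23): sell min(23,34)=23. stock: 34 - 23 = 11. total_sold = 23
  Event 3 (sale 5): sell min(5,11)=5. stock: 11 - 5 = 6. total_sold = 28
  Event 4 (return 7): 6 + 7 = 13
  Event 5 (restock 32): 13 + 32 = 45
  Event 6 (restock 35): 45 + 35 = 80
  Event 7 (return 2): 80 + 2 = 82
  Event 8 (sale 23): sell min(23,82)=23. stock: 82 - 23 = 59. total_sold = 51
  Event 9 (sale 5): sell min(5,59)=5. stock: 59 - 5 = 54. total_sold = 56
  Event 10 (sale 18): sell min(18,54)=18. stock: 54 - 18 = 36. total_sold = 74
  Event 11 (return 1): 36 + 1 = 37
Final: stock = 37, total_sold = 74

Checking against threshold 8:
  After event 1: stock=34 > 8
  After event 2: stock=11 > 8
  After event 3: stock=6 <= 8 -> ALERT
  After event 4: stock=13 > 8
  After event 5: stock=45 > 8
  After event 6: stock=80 > 8
  After event 7: stock=82 > 8
  After event 8: stock=59 > 8
  After event 9: stock=54 > 8
  After event 10: stock=36 > 8
  After event 11: stock=37 > 8
Alert events: [3]. Count = 1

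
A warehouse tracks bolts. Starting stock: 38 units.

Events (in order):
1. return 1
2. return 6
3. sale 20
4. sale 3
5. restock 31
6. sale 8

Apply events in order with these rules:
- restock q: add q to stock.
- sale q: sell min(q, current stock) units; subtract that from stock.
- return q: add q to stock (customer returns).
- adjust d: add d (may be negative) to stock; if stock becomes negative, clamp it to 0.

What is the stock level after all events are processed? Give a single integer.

Processing events:
Start: stock = 38
  Event 1 (return 1): 38 + 1 = 39
  Event 2 (return 6): 39 + 6 = 45
  Event 3 (sale 20): sell min(20,45)=20. stock: 45 - 20 = 25. total_sold = 20
  Event 4 (sale 3): sell min(3,25)=3. stock: 25 - 3 = 22. total_sold = 23
  Event 5 (restock 31): 22 + 31 = 53
  Event 6 (sale 8): sell min(8,53)=8. stock: 53 - 8 = 45. total_sold = 31
Final: stock = 45, total_sold = 31

Answer: 45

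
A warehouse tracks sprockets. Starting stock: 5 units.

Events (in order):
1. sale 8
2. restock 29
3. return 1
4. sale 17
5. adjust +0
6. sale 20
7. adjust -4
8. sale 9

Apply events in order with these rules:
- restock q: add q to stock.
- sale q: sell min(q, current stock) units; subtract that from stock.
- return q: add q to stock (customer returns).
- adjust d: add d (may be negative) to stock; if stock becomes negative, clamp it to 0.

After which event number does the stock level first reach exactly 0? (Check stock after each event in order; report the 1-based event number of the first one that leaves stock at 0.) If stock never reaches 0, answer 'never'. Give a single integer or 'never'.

Answer: 1

Derivation:
Processing events:
Start: stock = 5
  Event 1 (sale 8): sell min(8,5)=5. stock: 5 - 5 = 0. total_sold = 5
  Event 2 (restock 29): 0 + 29 = 29
  Event 3 (return 1): 29 + 1 = 30
  Event 4 (sale 17): sell min(17,30)=17. stock: 30 - 17 = 13. total_sold = 22
  Event 5 (adjust +0): 13 + 0 = 13
  Event 6 (sale 20): sell min(20,13)=13. stock: 13 - 13 = 0. total_sold = 35
  Event 7 (adjust -4): 0 + -4 = 0 (clamped to 0)
  Event 8 (sale 9): sell min(9,0)=0. stock: 0 - 0 = 0. total_sold = 35
Final: stock = 0, total_sold = 35

First zero at event 1.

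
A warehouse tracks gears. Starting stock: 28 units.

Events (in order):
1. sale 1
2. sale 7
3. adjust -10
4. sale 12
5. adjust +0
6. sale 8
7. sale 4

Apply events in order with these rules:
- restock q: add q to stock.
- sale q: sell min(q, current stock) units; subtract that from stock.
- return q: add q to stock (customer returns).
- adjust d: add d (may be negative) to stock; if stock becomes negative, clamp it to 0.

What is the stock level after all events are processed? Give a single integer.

Answer: 0

Derivation:
Processing events:
Start: stock = 28
  Event 1 (sale 1): sell min(1,28)=1. stock: 28 - 1 = 27. total_sold = 1
  Event 2 (sale 7): sell min(7,27)=7. stock: 27 - 7 = 20. total_sold = 8
  Event 3 (adjust -10): 20 + -10 = 10
  Event 4 (sale 12): sell min(12,10)=10. stock: 10 - 10 = 0. total_sold = 18
  Event 5 (adjust +0): 0 + 0 = 0
  Event 6 (sale 8): sell min(8,0)=0. stock: 0 - 0 = 0. total_sold = 18
  Event 7 (sale 4): sell min(4,0)=0. stock: 0 - 0 = 0. total_sold = 18
Final: stock = 0, total_sold = 18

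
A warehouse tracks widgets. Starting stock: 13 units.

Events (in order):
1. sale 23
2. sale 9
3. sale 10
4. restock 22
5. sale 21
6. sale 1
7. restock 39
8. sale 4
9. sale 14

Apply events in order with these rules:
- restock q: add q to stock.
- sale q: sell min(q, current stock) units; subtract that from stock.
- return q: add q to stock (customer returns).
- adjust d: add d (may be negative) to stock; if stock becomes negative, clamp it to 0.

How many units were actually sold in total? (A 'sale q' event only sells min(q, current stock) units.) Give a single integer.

Processing events:
Start: stock = 13
  Event 1 (sale 23): sell min(23,13)=13. stock: 13 - 13 = 0. total_sold = 13
  Event 2 (sale 9): sell min(9,0)=0. stock: 0 - 0 = 0. total_sold = 13
  Event 3 (sale 10): sell min(10,0)=0. stock: 0 - 0 = 0. total_sold = 13
  Event 4 (restock 22): 0 + 22 = 22
  Event 5 (sale 21): sell min(21,22)=21. stock: 22 - 21 = 1. total_sold = 34
  Event 6 (sale 1): sell min(1,1)=1. stock: 1 - 1 = 0. total_sold = 35
  Event 7 (restock 39): 0 + 39 = 39
  Event 8 (sale 4): sell min(4,39)=4. stock: 39 - 4 = 35. total_sold = 39
  Event 9 (sale 14): sell min(14,35)=14. stock: 35 - 14 = 21. total_sold = 53
Final: stock = 21, total_sold = 53

Answer: 53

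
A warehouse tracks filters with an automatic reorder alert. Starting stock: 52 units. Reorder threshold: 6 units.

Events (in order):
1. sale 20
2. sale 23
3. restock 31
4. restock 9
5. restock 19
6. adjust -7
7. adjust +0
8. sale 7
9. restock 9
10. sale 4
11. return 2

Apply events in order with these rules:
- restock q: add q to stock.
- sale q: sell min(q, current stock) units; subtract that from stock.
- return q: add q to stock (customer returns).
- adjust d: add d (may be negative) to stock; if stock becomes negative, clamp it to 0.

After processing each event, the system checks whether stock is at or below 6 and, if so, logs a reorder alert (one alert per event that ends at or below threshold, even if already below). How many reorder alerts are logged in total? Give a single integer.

Processing events:
Start: stock = 52
  Event 1 (sale 20): sell min(20,52)=20. stock: 52 - 20 = 32. total_sold = 20
  Event 2 (sale 23): sell min(23,32)=23. stock: 32 - 23 = 9. total_sold = 43
  Event 3 (restock 31): 9 + 31 = 40
  Event 4 (restock 9): 40 + 9 = 49
  Event 5 (restock 19): 49 + 19 = 68
  Event 6 (adjust -7): 68 + -7 = 61
  Event 7 (adjust +0): 61 + 0 = 61
  Event 8 (sale 7): sell min(7,61)=7. stock: 61 - 7 = 54. total_sold = 50
  Event 9 (restock 9): 54 + 9 = 63
  Event 10 (sale 4): sell min(4,63)=4. stock: 63 - 4 = 59. total_sold = 54
  Event 11 (return 2): 59 + 2 = 61
Final: stock = 61, total_sold = 54

Checking against threshold 6:
  After event 1: stock=32 > 6
  After event 2: stock=9 > 6
  After event 3: stock=40 > 6
  After event 4: stock=49 > 6
  After event 5: stock=68 > 6
  After event 6: stock=61 > 6
  After event 7: stock=61 > 6
  After event 8: stock=54 > 6
  After event 9: stock=63 > 6
  After event 10: stock=59 > 6
  After event 11: stock=61 > 6
Alert events: []. Count = 0

Answer: 0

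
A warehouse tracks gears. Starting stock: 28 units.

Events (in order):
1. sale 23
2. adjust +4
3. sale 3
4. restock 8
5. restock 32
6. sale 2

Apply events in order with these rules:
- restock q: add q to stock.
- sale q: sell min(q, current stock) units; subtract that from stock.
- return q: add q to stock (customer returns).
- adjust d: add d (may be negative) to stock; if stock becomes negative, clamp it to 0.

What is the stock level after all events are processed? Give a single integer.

Answer: 44

Derivation:
Processing events:
Start: stock = 28
  Event 1 (sale 23): sell min(23,28)=23. stock: 28 - 23 = 5. total_sold = 23
  Event 2 (adjust +4): 5 + 4 = 9
  Event 3 (sale 3): sell min(3,9)=3. stock: 9 - 3 = 6. total_sold = 26
  Event 4 (restock 8): 6 + 8 = 14
  Event 5 (restock 32): 14 + 32 = 46
  Event 6 (sale 2): sell min(2,46)=2. stock: 46 - 2 = 44. total_sold = 28
Final: stock = 44, total_sold = 28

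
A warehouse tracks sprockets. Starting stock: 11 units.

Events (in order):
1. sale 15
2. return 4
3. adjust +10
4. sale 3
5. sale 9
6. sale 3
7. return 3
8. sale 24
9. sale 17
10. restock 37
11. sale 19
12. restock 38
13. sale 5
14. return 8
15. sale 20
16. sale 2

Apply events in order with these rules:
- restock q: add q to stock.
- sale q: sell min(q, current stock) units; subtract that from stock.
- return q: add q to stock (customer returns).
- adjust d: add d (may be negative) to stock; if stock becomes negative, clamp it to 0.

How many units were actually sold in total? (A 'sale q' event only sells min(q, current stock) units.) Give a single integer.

Answer: 74

Derivation:
Processing events:
Start: stock = 11
  Event 1 (sale 15): sell min(15,11)=11. stock: 11 - 11 = 0. total_sold = 11
  Event 2 (return 4): 0 + 4 = 4
  Event 3 (adjust +10): 4 + 10 = 14
  Event 4 (sale 3): sell min(3,14)=3. stock: 14 - 3 = 11. total_sold = 14
  Event 5 (sale 9): sell min(9,11)=9. stock: 11 - 9 = 2. total_sold = 23
  Event 6 (sale 3): sell min(3,2)=2. stock: 2 - 2 = 0. total_sold = 25
  Event 7 (return 3): 0 + 3 = 3
  Event 8 (sale 24): sell min(24,3)=3. stock: 3 - 3 = 0. total_sold = 28
  Event 9 (sale 17): sell min(17,0)=0. stock: 0 - 0 = 0. total_sold = 28
  Event 10 (restock 37): 0 + 37 = 37
  Event 11 (sale 19): sell min(19,37)=19. stock: 37 - 19 = 18. total_sold = 47
  Event 12 (restock 38): 18 + 38 = 56
  Event 13 (sale 5): sell min(5,56)=5. stock: 56 - 5 = 51. total_sold = 52
  Event 14 (return 8): 51 + 8 = 59
  Event 15 (sale 20): sell min(20,59)=20. stock: 59 - 20 = 39. total_sold = 72
  Event 16 (sale 2): sell min(2,39)=2. stock: 39 - 2 = 37. total_sold = 74
Final: stock = 37, total_sold = 74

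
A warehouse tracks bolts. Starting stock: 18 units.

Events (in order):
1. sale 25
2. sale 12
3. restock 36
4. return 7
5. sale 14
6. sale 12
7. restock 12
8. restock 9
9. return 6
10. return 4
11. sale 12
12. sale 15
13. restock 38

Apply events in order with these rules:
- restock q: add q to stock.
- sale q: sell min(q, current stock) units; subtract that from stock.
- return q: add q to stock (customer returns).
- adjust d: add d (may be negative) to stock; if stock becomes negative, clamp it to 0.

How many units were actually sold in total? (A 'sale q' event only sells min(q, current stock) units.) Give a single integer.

Processing events:
Start: stock = 18
  Event 1 (sale 25): sell min(25,18)=18. stock: 18 - 18 = 0. total_sold = 18
  Event 2 (sale 12): sell min(12,0)=0. stock: 0 - 0 = 0. total_sold = 18
  Event 3 (restock 36): 0 + 36 = 36
  Event 4 (return 7): 36 + 7 = 43
  Event 5 (sale 14): sell min(14,43)=14. stock: 43 - 14 = 29. total_sold = 32
  Event 6 (sale 12): sell min(12,29)=12. stock: 29 - 12 = 17. total_sold = 44
  Event 7 (restock 12): 17 + 12 = 29
  Event 8 (restock 9): 29 + 9 = 38
  Event 9 (return 6): 38 + 6 = 44
  Event 10 (return 4): 44 + 4 = 48
  Event 11 (sale 12): sell min(12,48)=12. stock: 48 - 12 = 36. total_sold = 56
  Event 12 (sale 15): sell min(15,36)=15. stock: 36 - 15 = 21. total_sold = 71
  Event 13 (restock 38): 21 + 38 = 59
Final: stock = 59, total_sold = 71

Answer: 71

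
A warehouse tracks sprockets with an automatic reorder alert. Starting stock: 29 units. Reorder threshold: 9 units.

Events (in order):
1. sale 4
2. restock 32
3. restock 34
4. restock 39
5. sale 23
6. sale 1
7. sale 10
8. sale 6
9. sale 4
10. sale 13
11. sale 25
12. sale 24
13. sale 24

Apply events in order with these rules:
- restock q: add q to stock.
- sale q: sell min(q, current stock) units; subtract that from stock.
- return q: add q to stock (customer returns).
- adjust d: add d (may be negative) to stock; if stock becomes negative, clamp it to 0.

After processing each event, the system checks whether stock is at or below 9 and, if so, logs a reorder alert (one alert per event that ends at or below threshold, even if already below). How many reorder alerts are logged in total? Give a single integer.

Processing events:
Start: stock = 29
  Event 1 (sale 4): sell min(4,29)=4. stock: 29 - 4 = 25. total_sold = 4
  Event 2 (restock 32): 25 + 32 = 57
  Event 3 (restock 34): 57 + 34 = 91
  Event 4 (restock 39): 91 + 39 = 130
  Event 5 (sale 23): sell min(23,130)=23. stock: 130 - 23 = 107. total_sold = 27
  Event 6 (sale 1): sell min(1,107)=1. stock: 107 - 1 = 106. total_sold = 28
  Event 7 (sale 10): sell min(10,106)=10. stock: 106 - 10 = 96. total_sold = 38
  Event 8 (sale 6): sell min(6,96)=6. stock: 96 - 6 = 90. total_sold = 44
  Event 9 (sale 4): sell min(4,90)=4. stock: 90 - 4 = 86. total_sold = 48
  Event 10 (sale 13): sell min(13,86)=13. stock: 86 - 13 = 73. total_sold = 61
  Event 11 (sale 25): sell min(25,73)=25. stock: 73 - 25 = 48. total_sold = 86
  Event 12 (sale 24): sell min(24,48)=24. stock: 48 - 24 = 24. total_sold = 110
  Event 13 (sale 24): sell min(24,24)=24. stock: 24 - 24 = 0. total_sold = 134
Final: stock = 0, total_sold = 134

Checking against threshold 9:
  After event 1: stock=25 > 9
  After event 2: stock=57 > 9
  After event 3: stock=91 > 9
  After event 4: stock=130 > 9
  After event 5: stock=107 > 9
  After event 6: stock=106 > 9
  After event 7: stock=96 > 9
  After event 8: stock=90 > 9
  After event 9: stock=86 > 9
  After event 10: stock=73 > 9
  After event 11: stock=48 > 9
  After event 12: stock=24 > 9
  After event 13: stock=0 <= 9 -> ALERT
Alert events: [13]. Count = 1

Answer: 1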